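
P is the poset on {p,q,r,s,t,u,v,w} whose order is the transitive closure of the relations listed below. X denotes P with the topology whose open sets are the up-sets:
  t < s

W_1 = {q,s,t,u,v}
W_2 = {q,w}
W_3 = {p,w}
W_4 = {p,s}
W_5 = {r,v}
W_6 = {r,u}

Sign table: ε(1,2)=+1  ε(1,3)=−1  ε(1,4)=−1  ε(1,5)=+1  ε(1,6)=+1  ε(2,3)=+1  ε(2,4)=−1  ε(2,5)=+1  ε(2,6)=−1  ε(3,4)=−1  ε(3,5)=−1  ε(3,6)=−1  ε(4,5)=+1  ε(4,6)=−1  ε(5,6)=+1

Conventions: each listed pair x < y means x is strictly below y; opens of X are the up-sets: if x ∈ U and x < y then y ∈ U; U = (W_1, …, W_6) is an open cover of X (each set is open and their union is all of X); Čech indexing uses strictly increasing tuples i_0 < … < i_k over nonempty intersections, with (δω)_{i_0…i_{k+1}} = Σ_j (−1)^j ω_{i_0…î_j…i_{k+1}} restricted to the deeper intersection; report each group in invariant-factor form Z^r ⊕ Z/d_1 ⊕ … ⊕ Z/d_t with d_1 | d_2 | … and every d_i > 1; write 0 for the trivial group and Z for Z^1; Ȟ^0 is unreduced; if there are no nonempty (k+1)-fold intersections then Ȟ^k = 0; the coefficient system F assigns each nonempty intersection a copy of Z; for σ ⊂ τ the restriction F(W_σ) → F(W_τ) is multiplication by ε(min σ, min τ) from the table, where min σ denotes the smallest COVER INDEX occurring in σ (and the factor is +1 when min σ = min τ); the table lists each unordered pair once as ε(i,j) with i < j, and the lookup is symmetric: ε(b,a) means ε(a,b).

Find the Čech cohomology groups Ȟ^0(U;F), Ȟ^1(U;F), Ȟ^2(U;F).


nonempty overlaps:
  W12={q} W14={s} W15={v} W16={u} W23={w} W34={p} W56={r}
C dims 6,7; δ0: rk 5, SNF 1^5
degree 0: 6−5−0 = 1 → Ȟ^0 ≅ Z
degree 1: 7−0−5 = 2 → Ȟ^1 ≅ Z^2
degree 2: 0−0−0 = 0 → Ȟ^2 ≅ 0

Ȟ^0 = Z,  Ȟ^1 = Z^2,  Ȟ^2 = 0


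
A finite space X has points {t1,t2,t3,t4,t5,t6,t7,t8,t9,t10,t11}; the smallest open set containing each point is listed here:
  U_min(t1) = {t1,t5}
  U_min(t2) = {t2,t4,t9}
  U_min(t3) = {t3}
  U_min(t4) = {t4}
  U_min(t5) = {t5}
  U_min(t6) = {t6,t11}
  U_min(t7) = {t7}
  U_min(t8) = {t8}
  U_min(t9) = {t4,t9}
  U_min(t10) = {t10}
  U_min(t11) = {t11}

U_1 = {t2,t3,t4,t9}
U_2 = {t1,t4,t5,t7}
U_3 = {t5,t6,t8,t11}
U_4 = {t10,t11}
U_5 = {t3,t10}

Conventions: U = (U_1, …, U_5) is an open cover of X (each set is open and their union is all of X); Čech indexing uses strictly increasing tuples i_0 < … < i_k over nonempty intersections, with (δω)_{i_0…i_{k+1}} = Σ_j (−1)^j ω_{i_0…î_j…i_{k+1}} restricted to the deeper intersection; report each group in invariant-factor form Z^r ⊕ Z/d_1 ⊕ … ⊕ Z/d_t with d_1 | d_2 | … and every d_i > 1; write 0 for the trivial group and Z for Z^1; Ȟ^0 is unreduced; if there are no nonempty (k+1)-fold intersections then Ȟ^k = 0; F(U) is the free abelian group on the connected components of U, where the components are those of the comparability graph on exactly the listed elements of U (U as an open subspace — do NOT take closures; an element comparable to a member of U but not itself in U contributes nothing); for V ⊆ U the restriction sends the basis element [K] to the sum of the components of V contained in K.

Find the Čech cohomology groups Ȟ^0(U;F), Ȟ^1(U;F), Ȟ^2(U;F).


nonempty overlaps:
  U12={t4} U15={t3} U23={t5} U34={t11} U45={t10}
components per intersection:
  U1: {t2,t4,t9} {t3}
  U2: {t1,t5} {t4} {t7}
  U3: {t5} {t6,t11} {t8}
  U4: {t10} {t11}
  U5: {t3} {t10}
  U12: {t4}
  U15: {t3}
  U23: {t5}
  U34: {t11}
  U45: {t10}
C dims 12,5; δ0: rk 5, SNF 1^5
degree 0: 12−5−0 = 7 → Ȟ^0 ≅ Z^7
degree 1: 5−0−5 = 0 → Ȟ^1 ≅ 0
degree 2: 0−0−0 = 0 → Ȟ^2 ≅ 0

Ȟ^0(U;F) ≅ Z^7, Ȟ^1(U;F) ≅ 0, Ȟ^2(U;F) ≅ 0


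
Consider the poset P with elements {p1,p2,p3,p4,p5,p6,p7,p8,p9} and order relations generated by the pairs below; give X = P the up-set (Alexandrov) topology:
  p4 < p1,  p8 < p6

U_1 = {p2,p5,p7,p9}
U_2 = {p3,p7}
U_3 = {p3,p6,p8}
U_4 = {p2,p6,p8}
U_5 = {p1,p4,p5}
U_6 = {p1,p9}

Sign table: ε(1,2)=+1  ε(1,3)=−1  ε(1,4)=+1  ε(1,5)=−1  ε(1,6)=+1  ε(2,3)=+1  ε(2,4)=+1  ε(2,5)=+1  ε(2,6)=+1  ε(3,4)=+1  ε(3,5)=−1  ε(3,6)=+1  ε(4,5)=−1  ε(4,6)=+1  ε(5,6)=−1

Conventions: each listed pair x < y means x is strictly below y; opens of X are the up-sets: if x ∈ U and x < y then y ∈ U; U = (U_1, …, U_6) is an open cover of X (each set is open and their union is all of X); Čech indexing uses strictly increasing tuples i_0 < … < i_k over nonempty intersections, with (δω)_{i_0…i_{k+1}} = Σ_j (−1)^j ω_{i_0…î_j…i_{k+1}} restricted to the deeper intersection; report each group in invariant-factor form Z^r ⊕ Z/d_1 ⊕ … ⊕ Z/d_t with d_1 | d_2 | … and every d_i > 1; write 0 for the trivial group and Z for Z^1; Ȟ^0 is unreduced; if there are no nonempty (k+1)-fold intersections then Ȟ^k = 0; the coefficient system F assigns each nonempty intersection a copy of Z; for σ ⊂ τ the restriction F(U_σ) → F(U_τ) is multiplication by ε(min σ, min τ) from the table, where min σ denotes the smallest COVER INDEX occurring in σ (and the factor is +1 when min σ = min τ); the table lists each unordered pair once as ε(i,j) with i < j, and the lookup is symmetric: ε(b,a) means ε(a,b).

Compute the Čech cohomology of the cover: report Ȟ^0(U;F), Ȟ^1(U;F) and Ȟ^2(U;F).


Ȟ^0 = Z, Ȟ^1 = Z^2 and Ȟ^2 = 0

intersection data:
  U12={p7} U14={p2} U15={p5} U16={p9} U23={p3} U34={p6,p8} U56={p1}
C dims 6,7; δ0: rk 5, SNF 1^5
Ȟ^0 = (6 − 5) − 0 = 1, so Ȟ^0 ≅ Z
Ȟ^1 = (7 − 0) − 5 = 2, so Ȟ^1 ≅ Z^2
Ȟ^2 = (0 − 0) − 0 = 0, so Ȟ^2 ≅ 0


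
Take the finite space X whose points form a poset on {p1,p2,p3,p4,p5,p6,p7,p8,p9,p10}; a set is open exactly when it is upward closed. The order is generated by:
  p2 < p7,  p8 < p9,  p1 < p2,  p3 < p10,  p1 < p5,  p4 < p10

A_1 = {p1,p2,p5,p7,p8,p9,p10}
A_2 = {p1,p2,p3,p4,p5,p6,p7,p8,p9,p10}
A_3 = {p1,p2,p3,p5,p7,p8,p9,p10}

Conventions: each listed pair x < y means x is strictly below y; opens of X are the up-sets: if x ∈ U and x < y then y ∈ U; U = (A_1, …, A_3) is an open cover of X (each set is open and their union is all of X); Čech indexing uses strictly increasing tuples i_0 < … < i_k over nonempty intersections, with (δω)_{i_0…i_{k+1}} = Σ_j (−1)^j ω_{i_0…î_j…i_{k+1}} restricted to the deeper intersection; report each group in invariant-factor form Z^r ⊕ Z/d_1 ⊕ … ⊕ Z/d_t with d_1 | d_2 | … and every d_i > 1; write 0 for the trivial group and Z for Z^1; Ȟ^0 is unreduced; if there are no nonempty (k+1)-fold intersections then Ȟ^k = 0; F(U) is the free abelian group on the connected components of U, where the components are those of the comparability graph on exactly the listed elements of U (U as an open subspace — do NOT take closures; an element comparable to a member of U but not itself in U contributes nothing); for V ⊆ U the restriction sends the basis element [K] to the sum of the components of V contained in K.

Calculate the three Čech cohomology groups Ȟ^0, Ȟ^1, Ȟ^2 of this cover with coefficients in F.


Ȟ^0 ≅ Z^4, Ȟ^1 ≅ 0, Ȟ^2 ≅ 0

cover nerve:
  A12={p1,p2,p5,p7,p8,p9,p10} A13={p1,p2,p5,p7,p8,p9,p10} A23={p1,p2,p3,p5,p7,p8,p9,p10}
  A123={p1,p2,p5,p7,p8,p9,p10}
components per intersection:
  A1: {p1,p2,p5,p7} {p8,p9} {p10}
  A2: {p1,p2,p5,p7} {p3,p4,p10} {p6} {p8,p9}
  A3: {p1,p2,p5,p7} {p3,p10} {p8,p9}
  A12: {p1,p2,p5,p7} {p8,p9} {p10}
  A13: {p1,p2,p5,p7} {p8,p9} {p10}
  A23: {p1,p2,p5,p7} {p3,p10} {p8,p9}
  A123: {p1,p2,p5,p7} {p8,p9} {p10}
C dims 10,9,3; δ0: rk 6, SNF 1^6; δ1: rk 3, SNF 1^3
Ȟ^0: (10−6)−0=4 ⇒ Z^4
Ȟ^1: (9−3)−6=0 ⇒ 0
Ȟ^2: (3−0)−3=0 ⇒ 0


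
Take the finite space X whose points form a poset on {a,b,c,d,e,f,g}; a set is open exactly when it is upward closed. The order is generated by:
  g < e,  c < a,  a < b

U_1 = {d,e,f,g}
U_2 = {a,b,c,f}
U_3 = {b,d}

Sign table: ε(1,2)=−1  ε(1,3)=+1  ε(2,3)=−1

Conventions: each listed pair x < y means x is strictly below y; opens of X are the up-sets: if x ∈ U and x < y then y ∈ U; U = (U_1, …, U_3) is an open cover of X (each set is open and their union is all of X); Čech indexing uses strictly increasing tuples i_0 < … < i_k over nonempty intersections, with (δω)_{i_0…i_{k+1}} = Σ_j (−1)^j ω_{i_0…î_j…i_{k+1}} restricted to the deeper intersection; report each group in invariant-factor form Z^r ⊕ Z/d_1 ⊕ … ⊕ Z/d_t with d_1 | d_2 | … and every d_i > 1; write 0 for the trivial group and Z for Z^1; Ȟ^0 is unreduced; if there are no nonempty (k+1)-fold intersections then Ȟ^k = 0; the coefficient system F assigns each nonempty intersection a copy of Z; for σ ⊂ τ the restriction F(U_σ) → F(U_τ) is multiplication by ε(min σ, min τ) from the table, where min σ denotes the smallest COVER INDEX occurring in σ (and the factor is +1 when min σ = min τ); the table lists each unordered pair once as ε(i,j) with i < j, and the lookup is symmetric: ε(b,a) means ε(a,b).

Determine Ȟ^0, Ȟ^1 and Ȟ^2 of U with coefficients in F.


intersection data:
  U12={f} U13={d} U23={b}
C dims 3,3; δ0: rk 2, SNF 1^2
Ȟ^0 = (3 − 2) − 0 = 1, so Ȟ^0 ≅ Z
Ȟ^1 = (3 − 0) − 2 = 1, so Ȟ^1 ≅ Z
Ȟ^2 = (0 − 0) − 0 = 0, so Ȟ^2 ≅ 0

Ȟ^0 ≅ Z, Ȟ^1 ≅ Z, Ȟ^2 ≅ 0


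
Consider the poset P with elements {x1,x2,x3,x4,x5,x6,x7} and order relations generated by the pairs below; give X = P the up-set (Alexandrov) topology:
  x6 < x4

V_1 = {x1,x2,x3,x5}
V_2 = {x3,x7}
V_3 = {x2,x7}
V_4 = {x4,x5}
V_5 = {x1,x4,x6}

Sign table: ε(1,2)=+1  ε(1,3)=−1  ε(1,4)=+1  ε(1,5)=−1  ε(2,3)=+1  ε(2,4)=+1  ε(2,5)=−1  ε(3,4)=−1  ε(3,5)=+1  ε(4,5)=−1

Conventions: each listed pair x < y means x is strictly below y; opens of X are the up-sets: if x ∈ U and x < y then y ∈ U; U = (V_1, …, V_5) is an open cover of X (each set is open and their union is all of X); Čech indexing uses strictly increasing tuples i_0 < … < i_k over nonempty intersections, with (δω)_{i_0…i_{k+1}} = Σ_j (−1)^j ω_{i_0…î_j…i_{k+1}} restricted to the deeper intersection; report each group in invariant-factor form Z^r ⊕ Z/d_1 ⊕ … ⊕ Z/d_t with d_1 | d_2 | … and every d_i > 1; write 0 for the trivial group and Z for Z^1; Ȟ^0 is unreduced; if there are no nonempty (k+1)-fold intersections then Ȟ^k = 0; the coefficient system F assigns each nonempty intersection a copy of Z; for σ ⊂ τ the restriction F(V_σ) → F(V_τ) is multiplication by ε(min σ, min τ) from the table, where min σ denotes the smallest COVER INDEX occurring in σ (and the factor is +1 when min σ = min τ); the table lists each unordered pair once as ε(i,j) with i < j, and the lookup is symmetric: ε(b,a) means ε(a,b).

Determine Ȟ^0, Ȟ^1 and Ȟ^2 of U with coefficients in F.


nonempty intersections:
  V12={x3} V13={x2} V14={x5} V15={x1} V23={x7} V45={x4}
C dims 5,6; δ0: rk 5, SNF 1^4·2
Ȟ^0: (5−5)−0=0 ⇒ 0
Ȟ^1: (6−0)−5=1 plus torsion [2] ⇒ Z ⊕ Z/2
Ȟ^2: (0−0)−0=0 ⇒ 0

Ȟ^0 ≅ 0,  Ȟ^1 ≅ Z ⊕ Z/2,  Ȟ^2 ≅ 0


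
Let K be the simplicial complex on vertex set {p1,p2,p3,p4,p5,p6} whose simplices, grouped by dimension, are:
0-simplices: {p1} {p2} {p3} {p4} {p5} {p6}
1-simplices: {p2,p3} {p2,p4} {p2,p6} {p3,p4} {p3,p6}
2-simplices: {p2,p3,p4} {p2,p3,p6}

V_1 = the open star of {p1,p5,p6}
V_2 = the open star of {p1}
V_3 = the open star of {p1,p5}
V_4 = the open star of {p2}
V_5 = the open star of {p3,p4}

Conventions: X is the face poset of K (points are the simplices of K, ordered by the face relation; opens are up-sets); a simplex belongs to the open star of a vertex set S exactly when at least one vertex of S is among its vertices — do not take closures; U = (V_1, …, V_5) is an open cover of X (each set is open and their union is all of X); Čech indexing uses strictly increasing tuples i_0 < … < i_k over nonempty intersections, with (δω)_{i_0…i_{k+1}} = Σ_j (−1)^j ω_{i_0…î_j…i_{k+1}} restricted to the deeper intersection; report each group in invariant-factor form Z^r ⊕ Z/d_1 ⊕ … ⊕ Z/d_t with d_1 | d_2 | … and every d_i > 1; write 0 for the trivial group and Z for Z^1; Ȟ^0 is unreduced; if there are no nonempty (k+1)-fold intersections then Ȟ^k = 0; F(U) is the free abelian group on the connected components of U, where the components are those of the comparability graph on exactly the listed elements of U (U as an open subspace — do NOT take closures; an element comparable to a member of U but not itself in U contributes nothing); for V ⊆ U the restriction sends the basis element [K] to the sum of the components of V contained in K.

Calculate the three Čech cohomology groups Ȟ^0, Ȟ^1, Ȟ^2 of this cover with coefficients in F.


Ȟ^0 = Z^3, Ȟ^1 = 0, Ȟ^2 = 0

nerve simplices:
  V1={{p1},{p5},{p6},{p2,p6},{p3,p6},{p2,p3,p6}} V2={{p1}} V3={{p1},{p5}} V4={{p2},{p2,p3},{p2,p4},{p2,p6},{p2,p3,p4},{p2,p3,p6}} V5={{p3},{p4},{p2,p3},{p2,p4},{p3,p4},{p3,p6},{p2,p3,p4},{p2,p3,p6}}
  V12={{p1}} V13={{p1},{p5}} V14={{p2,p6},{p2,p3,p6}} V15={{p3,p6},{p2,p3,p6}} V23={{p1}} V45={{p2,p3},{p2,p4},{p2,p3,p4},{p2,p3,p6}}
  V123={{p1}} V145={{p2,p3,p6}}
components per intersection:
  V1: {{p1}} {{p5}} {{p6},{p2,p6},{p3,p6},{p2,p3,p6}}
  V2: {{p1}}
  V3: {{p1}} {{p5}}
  V4: {{p2},{p2,p3},{p2,p4},{p2,p6},{p2,p3,p4},{p2,p3,p6}}
  V5: {{p3},{p4},{p2,p3},{p2,p4},{p3,p4},{p3,p6},{p2,p3,p4},{p2,p3,p6}}
  V12: {{p1}}
  V13: {{p1}} {{p5}}
  V14: {{p2,p6},{p2,p3,p6}}
  V15: {{p3,p6},{p2,p3,p6}}
  V23: {{p1}}
  V45: {{p2,p3},{p2,p4},{p2,p3,p4},{p2,p3,p6}}
  V123: {{p1}}
  V145: {{p2,p3,p6}}
C dims 8,7,2; δ0: rk 5, SNF 1^5; δ1: rk 2, SNF 1^2
degree 0: 8−5−0 = 3 → Ȟ^0 ≅ Z^3
degree 1: 7−2−5 = 0 → Ȟ^1 ≅ 0
degree 2: 2−0−2 = 0 → Ȟ^2 ≅ 0


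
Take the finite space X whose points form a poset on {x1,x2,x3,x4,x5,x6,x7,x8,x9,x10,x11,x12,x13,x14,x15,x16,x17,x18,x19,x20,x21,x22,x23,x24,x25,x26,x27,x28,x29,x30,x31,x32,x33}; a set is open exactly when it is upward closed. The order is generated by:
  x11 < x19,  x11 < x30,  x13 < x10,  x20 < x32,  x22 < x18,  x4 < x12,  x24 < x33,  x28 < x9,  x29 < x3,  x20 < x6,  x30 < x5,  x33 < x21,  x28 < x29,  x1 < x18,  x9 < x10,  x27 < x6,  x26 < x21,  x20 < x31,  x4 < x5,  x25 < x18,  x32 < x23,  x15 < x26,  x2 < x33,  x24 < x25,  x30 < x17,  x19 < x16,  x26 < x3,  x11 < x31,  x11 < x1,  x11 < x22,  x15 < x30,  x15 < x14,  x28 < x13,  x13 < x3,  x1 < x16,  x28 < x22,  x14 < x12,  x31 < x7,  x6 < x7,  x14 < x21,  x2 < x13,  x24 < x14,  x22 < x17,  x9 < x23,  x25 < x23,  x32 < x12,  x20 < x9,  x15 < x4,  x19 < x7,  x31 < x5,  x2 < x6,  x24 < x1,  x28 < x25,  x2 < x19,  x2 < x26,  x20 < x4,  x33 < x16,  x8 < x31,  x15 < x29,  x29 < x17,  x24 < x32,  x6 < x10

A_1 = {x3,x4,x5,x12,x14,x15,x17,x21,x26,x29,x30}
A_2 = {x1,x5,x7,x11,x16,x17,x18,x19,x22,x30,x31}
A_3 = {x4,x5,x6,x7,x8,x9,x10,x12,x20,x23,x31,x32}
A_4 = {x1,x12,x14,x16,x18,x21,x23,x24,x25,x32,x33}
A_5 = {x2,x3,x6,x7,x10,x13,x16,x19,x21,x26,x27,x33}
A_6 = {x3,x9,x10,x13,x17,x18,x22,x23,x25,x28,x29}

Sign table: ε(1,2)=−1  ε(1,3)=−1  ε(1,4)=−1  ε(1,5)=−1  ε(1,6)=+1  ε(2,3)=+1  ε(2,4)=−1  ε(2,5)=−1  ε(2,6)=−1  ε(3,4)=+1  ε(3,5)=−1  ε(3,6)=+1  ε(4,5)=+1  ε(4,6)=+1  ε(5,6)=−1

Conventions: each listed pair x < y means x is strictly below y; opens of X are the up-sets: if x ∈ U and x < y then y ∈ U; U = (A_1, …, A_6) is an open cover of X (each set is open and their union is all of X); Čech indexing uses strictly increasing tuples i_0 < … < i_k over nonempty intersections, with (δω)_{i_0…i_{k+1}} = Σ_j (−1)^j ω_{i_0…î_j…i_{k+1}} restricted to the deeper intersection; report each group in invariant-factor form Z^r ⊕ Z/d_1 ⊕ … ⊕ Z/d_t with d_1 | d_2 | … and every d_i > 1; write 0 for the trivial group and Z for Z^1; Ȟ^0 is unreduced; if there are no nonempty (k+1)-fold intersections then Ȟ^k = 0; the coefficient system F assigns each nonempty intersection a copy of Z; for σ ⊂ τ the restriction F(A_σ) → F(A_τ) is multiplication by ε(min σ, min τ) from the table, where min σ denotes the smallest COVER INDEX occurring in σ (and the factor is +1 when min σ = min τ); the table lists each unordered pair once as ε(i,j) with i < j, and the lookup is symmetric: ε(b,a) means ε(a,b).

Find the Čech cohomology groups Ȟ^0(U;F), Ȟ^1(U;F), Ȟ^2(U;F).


Ȟ^0 = 0; Ȟ^1 = Z/2; Ȟ^2 = Z

nonempty intersections:
  A12={x5,x17,x30} A13={x4,x5,x12} A14={x12,x14,x21} A15={x3,x21,x26} A16={x3,x17,x29} A23={x5,x7,x31} A24={x1,x16,x18} A25={x7,x16,x19} A26={x17,x18,x22} A34={x12,x23,x32} A35={x6,x7,x10} A36={x9,x10,x23} A45={x16,x21,x33} A46={x18,x23,x25} A56={x3,x10,x13}
  A123={x5} A126={x17} A134={x12} A145={x21} A156={x3} A235={x7} A245={x16} A246={x18} A346={x23} A356={x10}
C dims 6,15,10; δ0: rk 6, SNF 1^5·2; δ1: rk 9, SNF 1^9
Ȟ^0: (6−6)−0=0 ⇒ 0
Ȟ^1: (15−9)−6=0 plus torsion [2] ⇒ Z/2
Ȟ^2: (10−0)−9=1 ⇒ Z


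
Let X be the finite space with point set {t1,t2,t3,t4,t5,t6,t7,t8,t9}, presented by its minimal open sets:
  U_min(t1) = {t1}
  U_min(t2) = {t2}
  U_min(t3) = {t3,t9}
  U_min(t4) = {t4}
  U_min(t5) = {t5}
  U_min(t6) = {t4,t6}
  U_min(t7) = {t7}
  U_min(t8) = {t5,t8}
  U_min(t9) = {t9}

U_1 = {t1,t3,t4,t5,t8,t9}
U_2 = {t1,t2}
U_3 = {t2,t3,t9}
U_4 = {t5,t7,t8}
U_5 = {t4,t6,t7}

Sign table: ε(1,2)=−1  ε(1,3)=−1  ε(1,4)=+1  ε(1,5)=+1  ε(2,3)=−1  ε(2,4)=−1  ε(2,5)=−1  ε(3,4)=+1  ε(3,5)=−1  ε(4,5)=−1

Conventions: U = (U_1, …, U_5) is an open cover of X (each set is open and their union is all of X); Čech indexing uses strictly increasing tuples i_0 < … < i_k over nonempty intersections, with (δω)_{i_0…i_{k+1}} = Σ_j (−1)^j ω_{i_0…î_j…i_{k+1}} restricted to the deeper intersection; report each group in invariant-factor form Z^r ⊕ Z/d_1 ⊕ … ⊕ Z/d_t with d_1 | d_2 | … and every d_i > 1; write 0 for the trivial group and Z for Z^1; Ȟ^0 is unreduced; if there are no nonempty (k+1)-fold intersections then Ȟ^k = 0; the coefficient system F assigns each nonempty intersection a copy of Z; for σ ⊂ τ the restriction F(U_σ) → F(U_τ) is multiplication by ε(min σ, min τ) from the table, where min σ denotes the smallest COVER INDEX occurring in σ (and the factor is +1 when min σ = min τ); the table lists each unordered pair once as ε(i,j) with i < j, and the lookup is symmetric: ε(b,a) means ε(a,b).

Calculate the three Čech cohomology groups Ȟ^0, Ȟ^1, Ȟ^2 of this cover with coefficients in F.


nerve simplices:
  U12={t1} U13={t3,t9} U14={t5,t8} U15={t4} U23={t2} U45={t7}
C dims 5,6; δ0: rk 5, SNF 1^4·2
degree 0: 5−5−0 = 0 → Ȟ^0 ≅ 0
degree 1: 6−0−5 = 1 plus torsion [2] → Ȟ^1 ≅ Z ⊕ Z/2
degree 2: 0−0−0 = 0 → Ȟ^2 ≅ 0

Ȟ^0 ≅ 0, Ȟ^1 ≅ Z ⊕ Z/2 and Ȟ^2 ≅ 0


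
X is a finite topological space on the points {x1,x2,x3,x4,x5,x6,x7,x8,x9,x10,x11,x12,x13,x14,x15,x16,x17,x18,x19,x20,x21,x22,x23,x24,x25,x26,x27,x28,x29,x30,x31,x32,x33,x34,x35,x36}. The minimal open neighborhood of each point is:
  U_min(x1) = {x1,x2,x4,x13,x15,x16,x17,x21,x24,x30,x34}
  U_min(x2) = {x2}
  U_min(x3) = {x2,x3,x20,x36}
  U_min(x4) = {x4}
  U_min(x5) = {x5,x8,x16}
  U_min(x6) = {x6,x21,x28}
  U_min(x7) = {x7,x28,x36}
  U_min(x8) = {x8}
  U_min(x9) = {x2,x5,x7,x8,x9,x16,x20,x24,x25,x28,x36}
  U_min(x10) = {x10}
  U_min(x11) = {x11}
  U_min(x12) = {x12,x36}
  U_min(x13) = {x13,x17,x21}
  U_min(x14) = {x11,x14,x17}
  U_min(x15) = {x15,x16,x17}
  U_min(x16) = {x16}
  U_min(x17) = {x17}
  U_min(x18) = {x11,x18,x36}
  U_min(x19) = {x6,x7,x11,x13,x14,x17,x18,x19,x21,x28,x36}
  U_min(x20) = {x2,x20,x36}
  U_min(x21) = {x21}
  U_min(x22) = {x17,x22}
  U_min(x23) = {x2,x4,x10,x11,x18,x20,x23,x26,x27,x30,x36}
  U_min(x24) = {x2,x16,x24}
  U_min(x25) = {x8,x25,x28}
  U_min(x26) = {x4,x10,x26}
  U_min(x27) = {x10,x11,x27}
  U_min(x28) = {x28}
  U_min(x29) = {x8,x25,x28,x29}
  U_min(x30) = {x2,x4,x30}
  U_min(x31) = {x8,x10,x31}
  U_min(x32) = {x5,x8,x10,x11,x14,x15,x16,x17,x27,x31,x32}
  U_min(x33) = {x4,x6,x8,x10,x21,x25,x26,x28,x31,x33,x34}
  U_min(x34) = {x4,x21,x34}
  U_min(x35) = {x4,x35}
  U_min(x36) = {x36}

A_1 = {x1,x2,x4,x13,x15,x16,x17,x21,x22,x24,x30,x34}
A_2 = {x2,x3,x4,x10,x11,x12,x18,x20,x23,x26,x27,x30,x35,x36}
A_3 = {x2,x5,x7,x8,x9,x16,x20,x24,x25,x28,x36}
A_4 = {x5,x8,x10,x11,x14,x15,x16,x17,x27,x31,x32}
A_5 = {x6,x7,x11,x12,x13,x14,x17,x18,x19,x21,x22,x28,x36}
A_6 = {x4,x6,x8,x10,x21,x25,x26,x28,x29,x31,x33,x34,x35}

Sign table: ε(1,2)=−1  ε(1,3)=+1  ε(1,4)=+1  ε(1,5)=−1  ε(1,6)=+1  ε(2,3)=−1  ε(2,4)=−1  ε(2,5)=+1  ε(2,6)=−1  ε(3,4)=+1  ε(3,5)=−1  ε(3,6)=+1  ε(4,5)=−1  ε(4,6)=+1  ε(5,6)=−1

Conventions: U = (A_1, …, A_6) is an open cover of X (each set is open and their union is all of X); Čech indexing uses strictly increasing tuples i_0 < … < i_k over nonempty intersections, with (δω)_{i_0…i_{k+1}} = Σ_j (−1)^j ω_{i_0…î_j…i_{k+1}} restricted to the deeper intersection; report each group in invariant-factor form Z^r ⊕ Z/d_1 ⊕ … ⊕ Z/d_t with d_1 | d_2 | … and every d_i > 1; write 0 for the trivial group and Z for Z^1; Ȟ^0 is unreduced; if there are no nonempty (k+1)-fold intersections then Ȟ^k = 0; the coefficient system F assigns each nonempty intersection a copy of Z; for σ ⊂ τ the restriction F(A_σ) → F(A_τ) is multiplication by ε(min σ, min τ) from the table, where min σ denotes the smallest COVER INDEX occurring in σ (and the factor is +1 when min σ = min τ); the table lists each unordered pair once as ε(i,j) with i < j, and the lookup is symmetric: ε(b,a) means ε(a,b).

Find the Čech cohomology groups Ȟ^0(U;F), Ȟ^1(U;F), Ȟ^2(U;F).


intersection data:
  A12={x2,x4,x30} A13={x2,x16,x24} A14={x15,x16,x17} A15={x13,x17,x21,x22} A16={x4,x21,x34} A23={x2,x20,x36} A24={x10,x11,x27} A25={x11,x12,x18,x36} A26={x4,x10,x26,x35} A34={x5,x8,x16} A35={x7,x28,x36} A36={x8,x25,x28} A45={x11,x14,x17} A46={x8,x10,x31} A56={x6,x21,x28}
  A123={x2} A126={x4} A134={x16} A145={x17} A156={x21} A235={x36} A245={x11} A246={x10} A346={x8} A356={x28}
C dims 6,15,10; δ0: rk 5, SNF 1^5; δ1: rk 10, SNF 1^9·2
Ȟ^0 = (6 − 5) − 0 = 1, so Ȟ^0 ≅ Z
Ȟ^1 = (15 − 10) − 5 = 0, so Ȟ^1 ≅ 0
Ȟ^2 = (10 − 0) − 10 = 0 plus torsion [2], so Ȟ^2 ≅ Z/2

Ȟ^0(U;F) ≅ Z, Ȟ^1(U;F) ≅ 0 and Ȟ^2(U;F) ≅ Z/2


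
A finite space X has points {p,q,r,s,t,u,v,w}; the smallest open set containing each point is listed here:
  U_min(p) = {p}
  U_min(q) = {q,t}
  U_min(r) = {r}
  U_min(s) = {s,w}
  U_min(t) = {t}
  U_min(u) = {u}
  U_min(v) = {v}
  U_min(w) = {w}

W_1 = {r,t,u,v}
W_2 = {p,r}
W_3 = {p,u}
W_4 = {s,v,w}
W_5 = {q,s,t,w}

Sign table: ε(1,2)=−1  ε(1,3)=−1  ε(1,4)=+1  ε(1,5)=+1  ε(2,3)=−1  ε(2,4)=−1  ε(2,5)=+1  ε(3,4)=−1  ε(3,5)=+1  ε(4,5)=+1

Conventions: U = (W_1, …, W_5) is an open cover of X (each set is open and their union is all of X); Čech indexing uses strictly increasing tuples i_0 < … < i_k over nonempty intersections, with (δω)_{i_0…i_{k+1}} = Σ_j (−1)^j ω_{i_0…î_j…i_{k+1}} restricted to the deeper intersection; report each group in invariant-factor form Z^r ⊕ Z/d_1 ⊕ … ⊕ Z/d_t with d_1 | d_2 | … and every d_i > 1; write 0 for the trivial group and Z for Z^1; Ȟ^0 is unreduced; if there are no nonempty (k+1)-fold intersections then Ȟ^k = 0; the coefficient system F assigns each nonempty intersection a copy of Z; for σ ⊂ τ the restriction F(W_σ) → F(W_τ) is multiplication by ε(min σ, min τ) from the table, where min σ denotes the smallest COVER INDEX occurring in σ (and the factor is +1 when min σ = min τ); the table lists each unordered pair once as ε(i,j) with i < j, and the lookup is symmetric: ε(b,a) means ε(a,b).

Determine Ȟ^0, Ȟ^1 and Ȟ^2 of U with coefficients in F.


Ȟ^0 ≅ 0, Ȟ^1 ≅ Z ⊕ Z/2, Ȟ^2 ≅ 0

nonempty overlaps:
  W12={r} W13={u} W14={v} W15={t} W23={p} W45={s,w}
C dims 5,6; δ0: rk 5, SNF 1^4·2
degree 0: 5−5−0 = 0 → Ȟ^0 ≅ 0
degree 1: 6−0−5 = 1 plus torsion [2] → Ȟ^1 ≅ Z ⊕ Z/2
degree 2: 0−0−0 = 0 → Ȟ^2 ≅ 0


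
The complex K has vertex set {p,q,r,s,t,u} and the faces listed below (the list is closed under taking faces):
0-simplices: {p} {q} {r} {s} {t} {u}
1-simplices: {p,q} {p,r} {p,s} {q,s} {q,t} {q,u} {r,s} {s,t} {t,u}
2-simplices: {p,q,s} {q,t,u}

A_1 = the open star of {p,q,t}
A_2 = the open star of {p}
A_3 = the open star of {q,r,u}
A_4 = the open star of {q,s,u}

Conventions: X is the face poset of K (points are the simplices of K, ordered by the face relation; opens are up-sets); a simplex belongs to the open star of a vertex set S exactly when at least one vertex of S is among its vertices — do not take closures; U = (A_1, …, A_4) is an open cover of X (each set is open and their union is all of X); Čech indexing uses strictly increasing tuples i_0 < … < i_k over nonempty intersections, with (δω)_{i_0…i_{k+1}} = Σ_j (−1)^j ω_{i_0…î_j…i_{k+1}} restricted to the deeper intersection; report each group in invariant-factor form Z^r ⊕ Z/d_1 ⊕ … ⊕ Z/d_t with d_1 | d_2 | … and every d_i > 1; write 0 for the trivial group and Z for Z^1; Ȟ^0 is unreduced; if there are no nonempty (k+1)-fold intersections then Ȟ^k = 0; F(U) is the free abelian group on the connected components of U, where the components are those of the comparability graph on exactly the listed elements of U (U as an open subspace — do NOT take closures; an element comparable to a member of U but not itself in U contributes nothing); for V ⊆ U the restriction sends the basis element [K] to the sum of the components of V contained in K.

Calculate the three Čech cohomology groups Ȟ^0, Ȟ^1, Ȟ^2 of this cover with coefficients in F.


nonempty intersections:
  A1={{p},{q},{t},{p,q},{p,r},{p,s},{q,s},{q,t},{q,u},{s,t},{t,u},{p,q,s},{q,t,u}} A2={{p},{p,q},{p,r},{p,s},{p,q,s}} A3={{q},{r},{u},{p,q},{p,r},{q,s},{q,t},{q,u},{r,s},{t,u},{p,q,s},{q,t,u}} A4={{q},{s},{u},{p,q},{p,s},{q,s},{q,t},{q,u},{r,s},{s,t},{t,u},{p,q,s},{q,t,u}}
  A12={{p},{p,q},{p,r},{p,s},{p,q,s}} A13={{q},{p,q},{p,r},{q,s},{q,t},{q,u},{t,u},{p,q,s},{q,t,u}} A14={{q},{p,q},{p,s},{q,s},{q,t},{q,u},{s,t},{t,u},{p,q,s},{q,t,u}} A23={{p,q},{p,r},{p,q,s}} A24={{p,q},{p,s},{p,q,s}} A34={{q},{u},{p,q},{q,s},{q,t},{q,u},{r,s},{t,u},{p,q,s},{q,t,u}}
  A123={{p,q},{p,r},{p,q,s}} A124={{p,q},{p,s},{p,q,s}} A134={{q},{p,q},{q,s},{q,t},{q,u},{t,u},{p,q,s},{q,t,u}} A234={{p,q},{p,q,s}}
  A1234={{p,q},{p,q,s}}
components per intersection:
  A1: {{p},{q},{t},{p,q},{p,r},{p,s},{q,s},{q,t},{q,u},{s,t},{t,u},{p,q,s},{q,t,u}}
  A2: {{p},{p,q},{p,r},{p,s},{p,q,s}}
  A3: {{q},{u},{p,q},{q,s},{q,t},{q,u},{t,u},{p,q,s},{q,t,u}} {{r},{p,r},{r,s}}
  A4: {{q},{s},{u},{p,q},{p,s},{q,s},{q,t},{q,u},{r,s},{s,t},{t,u},{p,q,s},{q,t,u}}
  A12: {{p},{p,q},{p,r},{p,s},{p,q,s}}
  A13: {{q},{p,q},{q,s},{q,t},{q,u},{t,u},{p,q,s},{q,t,u}} {{p,r}}
  A14: {{q},{p,q},{p,s},{q,s},{q,t},{q,u},{t,u},{p,q,s},{q,t,u}} {{s,t}}
  A23: {{p,q},{p,q,s}} {{p,r}}
  A24: {{p,q},{p,s},{p,q,s}}
  A34: {{q},{u},{p,q},{q,s},{q,t},{q,u},{t,u},{p,q,s},{q,t,u}} {{r,s}}
  A123: {{p,q},{p,q,s}} {{p,r}}
  A124: {{p,q},{p,s},{p,q,s}}
  A134: {{q},{p,q},{q,s},{q,t},{q,u},{t,u},{p,q,s},{q,t,u}}
  A234: {{p,q},{p,q,s}}
  A1234: {{p,q},{p,q,s}}
C dims 5,10,5,1; δ0: rk 4, SNF 1^4; δ1: rk 4, SNF 1^4; δ2: rk 1, SNF 1^1
Ȟ^0: (5−4)−0=1 ⇒ Z
Ȟ^1: (10−4)−4=2 ⇒ Z^2
Ȟ^2: (5−1)−4=0 ⇒ 0

Ȟ^0 = Z, Ȟ^1 = Z^2, Ȟ^2 = 0


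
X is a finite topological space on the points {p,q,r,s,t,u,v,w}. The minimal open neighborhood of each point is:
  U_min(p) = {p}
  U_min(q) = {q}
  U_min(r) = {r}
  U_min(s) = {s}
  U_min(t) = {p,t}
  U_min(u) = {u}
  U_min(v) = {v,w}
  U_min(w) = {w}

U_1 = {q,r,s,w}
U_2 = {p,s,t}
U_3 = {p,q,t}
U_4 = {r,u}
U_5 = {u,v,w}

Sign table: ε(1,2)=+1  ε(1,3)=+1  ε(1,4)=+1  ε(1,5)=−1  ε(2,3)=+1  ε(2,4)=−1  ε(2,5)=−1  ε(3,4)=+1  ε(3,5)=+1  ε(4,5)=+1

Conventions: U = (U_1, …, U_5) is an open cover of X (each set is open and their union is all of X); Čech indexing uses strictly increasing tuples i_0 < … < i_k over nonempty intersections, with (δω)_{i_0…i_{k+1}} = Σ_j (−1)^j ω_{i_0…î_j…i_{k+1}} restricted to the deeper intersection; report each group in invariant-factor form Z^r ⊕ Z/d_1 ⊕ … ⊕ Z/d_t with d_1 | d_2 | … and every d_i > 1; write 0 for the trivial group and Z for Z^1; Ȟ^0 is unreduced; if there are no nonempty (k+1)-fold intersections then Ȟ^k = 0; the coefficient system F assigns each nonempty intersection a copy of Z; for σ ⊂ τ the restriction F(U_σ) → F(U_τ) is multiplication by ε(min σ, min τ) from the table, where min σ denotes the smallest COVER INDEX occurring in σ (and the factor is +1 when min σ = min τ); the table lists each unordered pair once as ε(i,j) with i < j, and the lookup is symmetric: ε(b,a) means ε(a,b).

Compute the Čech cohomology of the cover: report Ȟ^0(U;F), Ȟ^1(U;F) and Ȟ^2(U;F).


nonempty intersections:
  U12={s} U13={q} U14={r} U15={w} U23={p,t} U45={u}
C dims 5,6; δ0: rk 5, SNF 1^4·2
Ȟ^0: (5−5)−0=0 ⇒ 0
Ȟ^1: (6−0)−5=1 plus torsion [2] ⇒ Z ⊕ Z/2
Ȟ^2: (0−0)−0=0 ⇒ 0

Ȟ^0(U;F) ≅ 0; Ȟ^1(U;F) ≅ Z ⊕ Z/2; Ȟ^2(U;F) ≅ 0


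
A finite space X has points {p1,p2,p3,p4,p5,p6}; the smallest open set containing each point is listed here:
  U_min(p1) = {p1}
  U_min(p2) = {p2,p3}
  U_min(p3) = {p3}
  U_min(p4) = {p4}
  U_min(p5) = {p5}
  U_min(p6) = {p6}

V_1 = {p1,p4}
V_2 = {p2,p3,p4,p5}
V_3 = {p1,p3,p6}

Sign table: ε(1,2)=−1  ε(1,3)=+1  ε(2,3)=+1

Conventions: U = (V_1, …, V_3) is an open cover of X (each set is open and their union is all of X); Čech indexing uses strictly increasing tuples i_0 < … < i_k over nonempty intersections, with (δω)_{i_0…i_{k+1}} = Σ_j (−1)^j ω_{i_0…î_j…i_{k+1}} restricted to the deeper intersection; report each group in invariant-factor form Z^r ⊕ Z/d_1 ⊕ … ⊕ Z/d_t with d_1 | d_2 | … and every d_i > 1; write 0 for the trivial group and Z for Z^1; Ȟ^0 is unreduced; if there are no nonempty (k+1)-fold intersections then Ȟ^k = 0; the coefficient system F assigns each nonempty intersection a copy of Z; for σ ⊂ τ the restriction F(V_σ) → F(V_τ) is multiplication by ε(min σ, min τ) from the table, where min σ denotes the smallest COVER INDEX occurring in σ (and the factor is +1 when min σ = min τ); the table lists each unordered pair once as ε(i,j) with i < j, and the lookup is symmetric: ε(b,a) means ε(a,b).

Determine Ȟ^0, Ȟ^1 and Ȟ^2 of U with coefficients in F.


nerve simplices:
  V12={p4} V13={p1} V23={p3}
C dims 3,3; δ0: rk 3, SNF 1^2·2
degree 0: 3−3−0 = 0 → Ȟ^0 ≅ 0
degree 1: 3−0−3 = 0 plus torsion [2] → Ȟ^1 ≅ Z/2
degree 2: 0−0−0 = 0 → Ȟ^2 ≅ 0

Ȟ^0(U;F) ≅ 0, Ȟ^1(U;F) ≅ Z/2 and Ȟ^2(U;F) ≅ 0


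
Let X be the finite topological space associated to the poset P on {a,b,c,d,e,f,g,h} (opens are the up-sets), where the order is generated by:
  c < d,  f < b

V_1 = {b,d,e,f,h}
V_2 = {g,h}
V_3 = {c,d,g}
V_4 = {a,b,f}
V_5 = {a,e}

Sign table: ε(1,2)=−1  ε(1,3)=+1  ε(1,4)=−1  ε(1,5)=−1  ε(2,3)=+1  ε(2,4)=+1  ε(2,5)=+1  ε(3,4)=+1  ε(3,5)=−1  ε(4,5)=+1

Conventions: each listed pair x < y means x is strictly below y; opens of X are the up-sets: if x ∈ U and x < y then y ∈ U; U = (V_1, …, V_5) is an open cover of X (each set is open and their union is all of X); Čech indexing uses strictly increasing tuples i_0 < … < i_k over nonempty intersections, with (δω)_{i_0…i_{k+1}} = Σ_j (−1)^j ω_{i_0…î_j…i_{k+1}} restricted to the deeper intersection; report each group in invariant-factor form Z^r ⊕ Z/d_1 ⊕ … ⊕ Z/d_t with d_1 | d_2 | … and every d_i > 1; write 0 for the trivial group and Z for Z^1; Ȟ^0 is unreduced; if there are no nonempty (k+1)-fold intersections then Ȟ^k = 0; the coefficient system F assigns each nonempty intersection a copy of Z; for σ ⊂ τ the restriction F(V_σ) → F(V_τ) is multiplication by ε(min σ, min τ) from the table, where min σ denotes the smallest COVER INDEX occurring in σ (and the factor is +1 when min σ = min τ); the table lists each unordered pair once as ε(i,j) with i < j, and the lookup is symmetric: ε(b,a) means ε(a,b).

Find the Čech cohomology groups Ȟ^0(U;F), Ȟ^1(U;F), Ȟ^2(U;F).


Ȟ^0 = 0, Ȟ^1 = Z ⊕ Z/2 and Ȟ^2 = 0

nerve simplices:
  V12={h} V13={d} V14={b,f} V15={e} V23={g} V45={a}
C dims 5,6; δ0: rk 5, SNF 1^4·2
degree 0: 5−5−0 = 0 → Ȟ^0 ≅ 0
degree 1: 6−0−5 = 1 plus torsion [2] → Ȟ^1 ≅ Z ⊕ Z/2
degree 2: 0−0−0 = 0 → Ȟ^2 ≅ 0


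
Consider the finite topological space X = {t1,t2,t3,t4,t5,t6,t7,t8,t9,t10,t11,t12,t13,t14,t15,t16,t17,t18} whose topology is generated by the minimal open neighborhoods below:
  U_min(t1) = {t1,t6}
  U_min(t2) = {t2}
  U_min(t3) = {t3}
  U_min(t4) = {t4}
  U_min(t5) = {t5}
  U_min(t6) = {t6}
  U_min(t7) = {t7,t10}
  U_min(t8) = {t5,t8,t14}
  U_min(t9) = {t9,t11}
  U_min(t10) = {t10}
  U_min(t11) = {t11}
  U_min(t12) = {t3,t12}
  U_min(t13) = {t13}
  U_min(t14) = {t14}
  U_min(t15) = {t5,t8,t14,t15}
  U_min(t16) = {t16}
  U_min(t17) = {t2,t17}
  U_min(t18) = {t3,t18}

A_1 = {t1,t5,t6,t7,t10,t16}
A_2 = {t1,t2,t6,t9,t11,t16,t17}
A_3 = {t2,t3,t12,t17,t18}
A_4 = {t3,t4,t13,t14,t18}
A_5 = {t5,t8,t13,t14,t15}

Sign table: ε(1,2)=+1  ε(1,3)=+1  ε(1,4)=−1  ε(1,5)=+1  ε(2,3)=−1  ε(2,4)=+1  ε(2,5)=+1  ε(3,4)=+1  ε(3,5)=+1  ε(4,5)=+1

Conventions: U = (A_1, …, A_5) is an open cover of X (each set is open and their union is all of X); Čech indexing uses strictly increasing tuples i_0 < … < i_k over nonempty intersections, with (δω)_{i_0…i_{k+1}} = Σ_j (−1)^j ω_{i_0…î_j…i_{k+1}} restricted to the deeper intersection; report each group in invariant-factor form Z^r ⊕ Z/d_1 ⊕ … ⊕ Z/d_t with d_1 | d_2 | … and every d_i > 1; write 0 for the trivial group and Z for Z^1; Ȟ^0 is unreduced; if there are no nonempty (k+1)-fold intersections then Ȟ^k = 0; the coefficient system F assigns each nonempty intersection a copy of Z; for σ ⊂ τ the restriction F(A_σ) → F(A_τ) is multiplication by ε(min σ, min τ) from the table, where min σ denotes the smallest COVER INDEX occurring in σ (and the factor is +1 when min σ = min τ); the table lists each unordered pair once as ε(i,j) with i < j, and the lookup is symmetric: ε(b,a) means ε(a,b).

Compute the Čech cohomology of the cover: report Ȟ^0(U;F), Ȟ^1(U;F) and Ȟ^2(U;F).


nonempty overlaps:
  A12={t1,t6,t16} A15={t5} A23={t2,t17} A34={t3,t18} A45={t13,t14}
C dims 5,5; δ0: rk 5, SNF 1^4·2
degree 0: 5−5−0 = 0 → Ȟ^0 ≅ 0
degree 1: 5−0−5 = 0 plus torsion [2] → Ȟ^1 ≅ Z/2
degree 2: 0−0−0 = 0 → Ȟ^2 ≅ 0

Ȟ^0 ≅ 0; Ȟ^1 ≅ Z/2; Ȟ^2 ≅ 0


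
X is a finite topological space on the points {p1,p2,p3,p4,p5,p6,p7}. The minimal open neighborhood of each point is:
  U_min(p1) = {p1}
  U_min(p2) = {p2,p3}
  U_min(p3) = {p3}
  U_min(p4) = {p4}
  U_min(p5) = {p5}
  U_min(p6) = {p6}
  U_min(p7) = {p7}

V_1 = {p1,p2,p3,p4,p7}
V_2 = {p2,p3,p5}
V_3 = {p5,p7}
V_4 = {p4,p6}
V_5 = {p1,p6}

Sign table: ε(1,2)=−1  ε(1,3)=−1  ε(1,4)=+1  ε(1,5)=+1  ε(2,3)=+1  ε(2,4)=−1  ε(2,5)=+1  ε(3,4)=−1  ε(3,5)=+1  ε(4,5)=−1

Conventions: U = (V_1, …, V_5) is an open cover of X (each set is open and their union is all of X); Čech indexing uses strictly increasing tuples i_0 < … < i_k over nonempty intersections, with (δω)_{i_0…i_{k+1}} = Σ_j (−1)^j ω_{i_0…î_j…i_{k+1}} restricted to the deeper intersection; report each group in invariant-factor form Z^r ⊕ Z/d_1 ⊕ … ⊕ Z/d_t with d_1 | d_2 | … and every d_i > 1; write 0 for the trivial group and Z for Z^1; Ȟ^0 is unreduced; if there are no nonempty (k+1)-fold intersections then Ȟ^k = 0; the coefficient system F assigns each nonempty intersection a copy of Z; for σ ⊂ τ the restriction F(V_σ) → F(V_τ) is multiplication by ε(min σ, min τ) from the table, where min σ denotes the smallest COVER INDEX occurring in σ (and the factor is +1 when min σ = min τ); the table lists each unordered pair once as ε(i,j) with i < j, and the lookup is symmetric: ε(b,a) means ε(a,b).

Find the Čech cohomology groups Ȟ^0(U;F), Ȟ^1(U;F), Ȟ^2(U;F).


Ȟ^0 ≅ 0, Ȟ^1 ≅ Z ⊕ Z/2, Ȟ^2 ≅ 0

nonempty overlaps:
  V12={p2,p3} V13={p7} V14={p4} V15={p1} V23={p5} V45={p6}
C dims 5,6; δ0: rk 5, SNF 1^4·2
degree 0: 5−5−0 = 0 → Ȟ^0 ≅ 0
degree 1: 6−0−5 = 1 plus torsion [2] → Ȟ^1 ≅ Z ⊕ Z/2
degree 2: 0−0−0 = 0 → Ȟ^2 ≅ 0


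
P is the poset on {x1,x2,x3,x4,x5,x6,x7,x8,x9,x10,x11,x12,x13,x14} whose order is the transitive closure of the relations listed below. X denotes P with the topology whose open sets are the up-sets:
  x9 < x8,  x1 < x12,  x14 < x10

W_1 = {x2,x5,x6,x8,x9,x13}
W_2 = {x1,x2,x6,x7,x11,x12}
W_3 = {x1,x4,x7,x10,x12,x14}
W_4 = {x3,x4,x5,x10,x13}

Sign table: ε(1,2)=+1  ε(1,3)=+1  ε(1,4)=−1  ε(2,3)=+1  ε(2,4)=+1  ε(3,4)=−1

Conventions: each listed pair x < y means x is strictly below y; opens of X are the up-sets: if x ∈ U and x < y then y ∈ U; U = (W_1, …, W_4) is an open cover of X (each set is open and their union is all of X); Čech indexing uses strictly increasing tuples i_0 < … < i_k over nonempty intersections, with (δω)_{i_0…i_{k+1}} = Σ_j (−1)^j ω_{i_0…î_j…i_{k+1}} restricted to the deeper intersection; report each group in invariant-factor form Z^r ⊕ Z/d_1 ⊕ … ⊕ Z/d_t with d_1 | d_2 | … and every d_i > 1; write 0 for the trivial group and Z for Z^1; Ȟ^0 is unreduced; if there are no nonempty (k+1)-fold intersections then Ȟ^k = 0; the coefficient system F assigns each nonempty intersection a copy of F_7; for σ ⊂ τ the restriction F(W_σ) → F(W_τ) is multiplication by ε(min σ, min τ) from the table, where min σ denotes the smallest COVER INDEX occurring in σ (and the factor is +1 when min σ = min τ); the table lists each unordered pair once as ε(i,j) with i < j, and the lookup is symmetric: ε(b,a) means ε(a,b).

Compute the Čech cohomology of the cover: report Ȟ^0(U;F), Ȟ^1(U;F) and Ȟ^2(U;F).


Ȟ^0 = Z/7; Ȟ^1 = Z/7; Ȟ^2 = 0

nerve simplices:
  W12={x2,x6} W14={x5,x13} W23={x1,x7,x12} W34={x4,x10}
C dims 4,4; δ0: rk_F7 3
degree 0: 4−3−0 = 1 → Ȟ^0 ≅ Z/7
degree 1: 4−0−3 = 1 → Ȟ^1 ≅ Z/7
degree 2: 0−0−0 = 0 → Ȟ^2 ≅ 0


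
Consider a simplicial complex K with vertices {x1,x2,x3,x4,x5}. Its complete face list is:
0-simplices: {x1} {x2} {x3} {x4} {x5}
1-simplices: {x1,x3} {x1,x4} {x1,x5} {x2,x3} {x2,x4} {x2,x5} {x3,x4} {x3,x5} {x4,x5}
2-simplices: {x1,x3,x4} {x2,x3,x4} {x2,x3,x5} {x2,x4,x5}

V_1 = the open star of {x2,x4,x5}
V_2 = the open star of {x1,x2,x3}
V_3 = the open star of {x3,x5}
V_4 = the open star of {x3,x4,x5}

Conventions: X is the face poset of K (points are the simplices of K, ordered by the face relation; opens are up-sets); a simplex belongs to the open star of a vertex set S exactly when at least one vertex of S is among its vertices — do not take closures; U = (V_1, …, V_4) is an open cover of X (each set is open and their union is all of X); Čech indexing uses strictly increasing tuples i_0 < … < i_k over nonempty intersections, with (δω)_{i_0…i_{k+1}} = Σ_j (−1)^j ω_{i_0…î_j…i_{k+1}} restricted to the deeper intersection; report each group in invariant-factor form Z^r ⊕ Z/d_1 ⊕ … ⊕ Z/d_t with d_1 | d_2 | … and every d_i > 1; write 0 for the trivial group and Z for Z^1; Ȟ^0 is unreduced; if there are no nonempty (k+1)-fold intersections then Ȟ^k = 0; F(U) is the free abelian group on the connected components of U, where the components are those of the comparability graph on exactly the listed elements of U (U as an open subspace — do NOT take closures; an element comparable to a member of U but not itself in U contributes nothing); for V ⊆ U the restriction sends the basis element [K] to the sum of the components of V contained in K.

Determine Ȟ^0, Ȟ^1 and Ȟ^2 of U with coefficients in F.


Ȟ^0 ≅ Z,  Ȟ^1 ≅ Z,  Ȟ^2 ≅ 0

cover nerve:
  V1={{x2},{x4},{x5},{x1,x4},{x1,x5},{x2,x3},{x2,x4},{x2,x5},{x3,x4},{x3,x5},{x4,x5},{x1,x3,x4},{x2,x3,x4},{x2,x3,x5},{x2,x4,x5}} V2={{x1},{x2},{x3},{x1,x3},{x1,x4},{x1,x5},{x2,x3},{x2,x4},{x2,x5},{x3,x4},{x3,x5},{x1,x3,x4},{x2,x3,x4},{x2,x3,x5},{x2,x4,x5}} V3={{x3},{x5},{x1,x3},{x1,x5},{x2,x3},{x2,x5},{x3,x4},{x3,x5},{x4,x5},{x1,x3,x4},{x2,x3,x4},{x2,x3,x5},{x2,x4,x5}} V4={{x3},{x4},{x5},{x1,x3},{x1,x4},{x1,x5},{x2,x3},{x2,x4},{x2,x5},{x3,x4},{x3,x5},{x4,x5},{x1,x3,x4},{x2,x3,x4},{x2,x3,x5},{x2,x4,x5}}
  V12={{x2},{x1,x4},{x1,x5},{x2,x3},{x2,x4},{x2,x5},{x3,x4},{x3,x5},{x1,x3,x4},{x2,x3,x4},{x2,x3,x5},{x2,x4,x5}} V13={{x5},{x1,x5},{x2,x3},{x2,x5},{x3,x4},{x3,x5},{x4,x5},{x1,x3,x4},{x2,x3,x4},{x2,x3,x5},{x2,x4,x5}} V14={{x4},{x5},{x1,x4},{x1,x5},{x2,x3},{x2,x4},{x2,x5},{x3,x4},{x3,x5},{x4,x5},{x1,x3,x4},{x2,x3,x4},{x2,x3,x5},{x2,x4,x5}} V23={{x3},{x1,x3},{x1,x5},{x2,x3},{x2,x5},{x3,x4},{x3,x5},{x1,x3,x4},{x2,x3,x4},{x2,x3,x5},{x2,x4,x5}} V24={{x3},{x1,x3},{x1,x4},{x1,x5},{x2,x3},{x2,x4},{x2,x5},{x3,x4},{x3,x5},{x1,x3,x4},{x2,x3,x4},{x2,x3,x5},{x2,x4,x5}} V34={{x3},{x5},{x1,x3},{x1,x5},{x2,x3},{x2,x5},{x3,x4},{x3,x5},{x4,x5},{x1,x3,x4},{x2,x3,x4},{x2,x3,x5},{x2,x4,x5}}
  V123={{x1,x5},{x2,x3},{x2,x5},{x3,x4},{x3,x5},{x1,x3,x4},{x2,x3,x4},{x2,x3,x5},{x2,x4,x5}} V124={{x1,x4},{x1,x5},{x2,x3},{x2,x4},{x2,x5},{x3,x4},{x3,x5},{x1,x3,x4},{x2,x3,x4},{x2,x3,x5},{x2,x4,x5}} V134={{x5},{x1,x5},{x2,x3},{x2,x5},{x3,x4},{x3,x5},{x4,x5},{x1,x3,x4},{x2,x3,x4},{x2,x3,x5},{x2,x4,x5}} V234={{x3},{x1,x3},{x1,x5},{x2,x3},{x2,x5},{x3,x4},{x3,x5},{x1,x3,x4},{x2,x3,x4},{x2,x3,x5},{x2,x4,x5}}
  V1234={{x1,x5},{x2,x3},{x2,x5},{x3,x4},{x3,x5},{x1,x3,x4},{x2,x3,x4},{x2,x3,x5},{x2,x4,x5}}
components per intersection:
  V1: {{x2},{x4},{x5},{x1,x4},{x1,x5},{x2,x3},{x2,x4},{x2,x5},{x3,x4},{x3,x5},{x4,x5},{x1,x3,x4},{x2,x3,x4},{x2,x3,x5},{x2,x4,x5}}
  V2: {{x1},{x2},{x3},{x1,x3},{x1,x4},{x1,x5},{x2,x3},{x2,x4},{x2,x5},{x3,x4},{x3,x5},{x1,x3,x4},{x2,x3,x4},{x2,x3,x5},{x2,x4,x5}}
  V3: {{x3},{x5},{x1,x3},{x1,x5},{x2,x3},{x2,x5},{x3,x4},{x3,x5},{x4,x5},{x1,x3,x4},{x2,x3,x4},{x2,x3,x5},{x2,x4,x5}}
  V4: {{x3},{x4},{x5},{x1,x3},{x1,x4},{x1,x5},{x2,x3},{x2,x4},{x2,x5},{x3,x4},{x3,x5},{x4,x5},{x1,x3,x4},{x2,x3,x4},{x2,x3,x5},{x2,x4,x5}}
  V12: {{x2},{x1,x4},{x2,x3},{x2,x4},{x2,x5},{x3,x4},{x3,x5},{x1,x3,x4},{x2,x3,x4},{x2,x3,x5},{x2,x4,x5}} {{x1,x5}}
  V13: {{x5},{x1,x5},{x2,x3},{x2,x5},{x3,x4},{x3,x5},{x4,x5},{x1,x3,x4},{x2,x3,x4},{x2,x3,x5},{x2,x4,x5}}
  V14: {{x4},{x5},{x1,x4},{x1,x5},{x2,x3},{x2,x4},{x2,x5},{x3,x4},{x3,x5},{x4,x5},{x1,x3,x4},{x2,x3,x4},{x2,x3,x5},{x2,x4,x5}}
  V23: {{x3},{x1,x3},{x2,x3},{x2,x5},{x3,x4},{x3,x5},{x1,x3,x4},{x2,x3,x4},{x2,x3,x5},{x2,x4,x5}} {{x1,x5}}
  V24: {{x3},{x1,x3},{x1,x4},{x2,x3},{x2,x4},{x2,x5},{x3,x4},{x3,x5},{x1,x3,x4},{x2,x3,x4},{x2,x3,x5},{x2,x4,x5}} {{x1,x5}}
  V34: {{x3},{x5},{x1,x3},{x1,x5},{x2,x3},{x2,x5},{x3,x4},{x3,x5},{x4,x5},{x1,x3,x4},{x2,x3,x4},{x2,x3,x5},{x2,x4,x5}}
  V123: {{x1,x5}} {{x2,x3},{x2,x5},{x3,x4},{x3,x5},{x1,x3,x4},{x2,x3,x4},{x2,x3,x5},{x2,x4,x5}}
  V124: {{x1,x4},{x2,x3},{x2,x4},{x2,x5},{x3,x4},{x3,x5},{x1,x3,x4},{x2,x3,x4},{x2,x3,x5},{x2,x4,x5}} {{x1,x5}}
  V134: {{x5},{x1,x5},{x2,x3},{x2,x5},{x3,x4},{x3,x5},{x4,x5},{x1,x3,x4},{x2,x3,x4},{x2,x3,x5},{x2,x4,x5}}
  V234: {{x3},{x1,x3},{x2,x3},{x2,x5},{x3,x4},{x3,x5},{x1,x3,x4},{x2,x3,x4},{x2,x3,x5},{x2,x4,x5}} {{x1,x5}}
  V1234: {{x1,x5}} {{x2,x3},{x2,x5},{x3,x4},{x3,x5},{x1,x3,x4},{x2,x3,x4},{x2,x3,x5},{x2,x4,x5}}
C dims 4,9,7,2; δ0: rk 3, SNF 1^3; δ1: rk 5, SNF 1^5; δ2: rk 2, SNF 1^2
Ȟ^0: (4−3)−0=1 ⇒ Z
Ȟ^1: (9−5)−3=1 ⇒ Z
Ȟ^2: (7−2)−5=0 ⇒ 0
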